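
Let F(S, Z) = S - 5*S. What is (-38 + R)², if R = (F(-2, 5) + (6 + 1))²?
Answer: 34969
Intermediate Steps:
F(S, Z) = -4*S
R = 225 (R = (-4*(-2) + (6 + 1))² = (8 + 7)² = 15² = 225)
(-38 + R)² = (-38 + 225)² = 187² = 34969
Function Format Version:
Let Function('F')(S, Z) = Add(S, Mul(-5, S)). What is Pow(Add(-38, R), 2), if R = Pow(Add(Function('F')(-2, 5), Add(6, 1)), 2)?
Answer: 34969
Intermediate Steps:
Function('F')(S, Z) = Mul(-4, S)
R = 225 (R = Pow(Add(Mul(-4, -2), Add(6, 1)), 2) = Pow(Add(8, 7), 2) = Pow(15, 2) = 225)
Pow(Add(-38, R), 2) = Pow(Add(-38, 225), 2) = Pow(187, 2) = 34969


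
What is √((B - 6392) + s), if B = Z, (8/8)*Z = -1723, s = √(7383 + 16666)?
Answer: √(-8115 + √24049) ≈ 89.218*I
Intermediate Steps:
s = √24049 ≈ 155.08
Z = -1723
B = -1723
√((B - 6392) + s) = √((-1723 - 6392) + √24049) = √(-8115 + √24049)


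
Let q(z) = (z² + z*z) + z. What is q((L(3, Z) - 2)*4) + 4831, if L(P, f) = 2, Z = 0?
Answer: 4831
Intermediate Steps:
q(z) = z + 2*z² (q(z) = (z² + z²) + z = 2*z² + z = z + 2*z²)
q((L(3, Z) - 2)*4) + 4831 = ((2 - 2)*4)*(1 + 2*((2 - 2)*4)) + 4831 = (0*4)*(1 + 2*(0*4)) + 4831 = 0*(1 + 2*0) + 4831 = 0*(1 + 0) + 4831 = 0*1 + 4831 = 0 + 4831 = 4831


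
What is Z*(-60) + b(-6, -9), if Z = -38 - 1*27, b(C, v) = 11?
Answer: 3911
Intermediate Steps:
Z = -65 (Z = -38 - 27 = -65)
Z*(-60) + b(-6, -9) = -65*(-60) + 11 = 3900 + 11 = 3911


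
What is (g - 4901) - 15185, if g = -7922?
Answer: -28008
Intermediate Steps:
(g - 4901) - 15185 = (-7922 - 4901) - 15185 = -12823 - 15185 = -28008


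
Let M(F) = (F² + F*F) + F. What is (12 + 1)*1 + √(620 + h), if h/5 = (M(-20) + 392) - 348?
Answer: 13 + 2*√1185 ≈ 81.848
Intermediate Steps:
M(F) = F + 2*F² (M(F) = (F² + F²) + F = 2*F² + F = F + 2*F²)
h = 4120 (h = 5*((-20*(1 + 2*(-20)) + 392) - 348) = 5*((-20*(1 - 40) + 392) - 348) = 5*((-20*(-39) + 392) - 348) = 5*((780 + 392) - 348) = 5*(1172 - 348) = 5*824 = 4120)
(12 + 1)*1 + √(620 + h) = (12 + 1)*1 + √(620 + 4120) = 13*1 + √4740 = 13 + 2*√1185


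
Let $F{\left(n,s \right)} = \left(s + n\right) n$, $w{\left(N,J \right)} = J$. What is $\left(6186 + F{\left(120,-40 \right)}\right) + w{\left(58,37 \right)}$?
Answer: $15823$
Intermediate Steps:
$F{\left(n,s \right)} = n \left(n + s\right)$ ($F{\left(n,s \right)} = \left(n + s\right) n = n \left(n + s\right)$)
$\left(6186 + F{\left(120,-40 \right)}\right) + w{\left(58,37 \right)} = \left(6186 + 120 \left(120 - 40\right)\right) + 37 = \left(6186 + 120 \cdot 80\right) + 37 = \left(6186 + 9600\right) + 37 = 15786 + 37 = 15823$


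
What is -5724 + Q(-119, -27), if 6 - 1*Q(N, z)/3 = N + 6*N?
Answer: -3207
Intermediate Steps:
Q(N, z) = 18 - 21*N (Q(N, z) = 18 - 3*(N + 6*N) = 18 - 21*N)
-5724 + Q(-119, -27) = -5724 + (18 - 21*(-119)) = -5724 + (18 + 2499) = -5724 + 2517 = -3207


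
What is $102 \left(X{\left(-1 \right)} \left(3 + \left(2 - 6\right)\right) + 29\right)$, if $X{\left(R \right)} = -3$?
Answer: $3264$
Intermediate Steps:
$102 \left(X{\left(-1 \right)} \left(3 + \left(2 - 6\right)\right) + 29\right) = 102 \left(- 3 \left(3 + \left(2 - 6\right)\right) + 29\right) = 102 \left(- 3 \left(3 - 4\right) + 29\right) = 102 \left(\left(-3\right) \left(-1\right) + 29\right) = 102 \left(3 + 29\right) = 102 \cdot 32 = 3264$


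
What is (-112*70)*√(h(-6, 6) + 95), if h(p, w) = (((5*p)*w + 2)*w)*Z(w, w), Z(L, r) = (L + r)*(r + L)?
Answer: -7840*I*√153697 ≈ -3.0736e+6*I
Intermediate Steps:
Z(L, r) = (L + r)² (Z(L, r) = (L + r)*(L + r) = (L + r)²)
h(p, w) = 4*w³*(2 + 5*p*w) (h(p, w) = (((5*p)*w + 2)*w)*(w + w)² = ((5*p*w + 2)*w)*(2*w)² = ((2 + 5*p*w)*w)*(4*w²) = (w*(2 + 5*p*w))*(4*w²) = 4*w³*(2 + 5*p*w))
(-112*70)*√(h(-6, 6) + 95) = (-112*70)*√(6³*(8 + 20*(-6)*6) + 95) = -7840*√(216*(8 - 720) + 95) = -7840*√(216*(-712) + 95) = -7840*√(-153792 + 95) = -7840*I*√153697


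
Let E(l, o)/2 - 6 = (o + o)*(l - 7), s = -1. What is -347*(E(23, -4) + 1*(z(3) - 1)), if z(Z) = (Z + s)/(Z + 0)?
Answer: 254351/3 ≈ 84784.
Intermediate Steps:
z(Z) = (-1 + Z)/Z (z(Z) = (Z - 1)/(Z + 0) = (-1 + Z)/Z)
E(l, o) = 12 + 4*o*(-7 + l) (E(l, o) = 12 + 2*((o + o)*(l - 7)) = 12 + 2*((2*o)*(-7 + l)) = 12 + 2*(2*o*(-7 + l)) = 12 + 4*o*(-7 + l))
-347*(E(23, -4) + 1*(z(3) - 1)) = -347*((12 - 28*(-4) + 4*23*(-4)) + 1*((-1 + 3)/3 - 1)) = -347*((12 + 112 - 368) + 1*((⅓)*2 - 1)) = -347*(-244 + 1*(⅔ - 1)) = -347*(-244 + 1*(-⅓)) = -347*(-244 - ⅓) = -347*(-733/3) = 254351/3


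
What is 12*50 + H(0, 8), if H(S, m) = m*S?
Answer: 600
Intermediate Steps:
H(S, m) = S*m
12*50 + H(0, 8) = 12*50 + 0*8 = 600 + 0 = 600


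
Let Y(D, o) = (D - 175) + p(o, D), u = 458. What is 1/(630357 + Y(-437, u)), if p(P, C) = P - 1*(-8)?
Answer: 1/630211 ≈ 1.5868e-6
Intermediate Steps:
p(P, C) = 8 + P (p(P, C) = P + 8 = 8 + P)
Y(D, o) = -167 + D + o (Y(D, o) = (D - 175) + (8 + o) = (-175 + D) + (8 + o) = -167 + D + o)
1/(630357 + Y(-437, u)) = 1/(630357 + (-167 - 437 + 458)) = 1/(630357 - 146) = 1/630211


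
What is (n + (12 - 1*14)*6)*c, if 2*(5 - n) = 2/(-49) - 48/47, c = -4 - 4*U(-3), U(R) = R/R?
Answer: 119184/2303 ≈ 51.752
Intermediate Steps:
U(R) = 1
c = -8 (c = -4 - 4*1 = -4 - 4 = -8)
n = 12738/2303 (n = 5 - (2/(-49) - 48/47)/2 = 5 - (2*(-1/49) - 48*1/47)/2 = 5 - (-2/49 - 48/47)/2 = 5 - 1/2*(-2446/2303) = 5 + 1223/2303 = 12738/2303 ≈ 5.5310)
(n + (12 - 1*14)*6)*c = (12738/2303 + (12 - 1*14)*6)*(-8) = (12738/2303 + (12 - 14)*6)*(-8) = (12738/2303 - 2*6)*(-8) = (12738/2303 - 12)*(-8) = -14898/2303*(-8) = 119184/2303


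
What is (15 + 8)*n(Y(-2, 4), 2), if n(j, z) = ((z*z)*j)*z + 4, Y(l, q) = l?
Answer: -276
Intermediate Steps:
n(j, z) = 4 + j*z**3 (n(j, z) = (z**2*j)*z + 4 = (j*z**2)*z + 4 = j*z**3 + 4 = 4 + j*z**3)
(15 + 8)*n(Y(-2, 4), 2) = (15 + 8)*(4 - 2*2**3) = 23*(4 - 2*8) = 23*(4 - 16) = 23*(-12) = -276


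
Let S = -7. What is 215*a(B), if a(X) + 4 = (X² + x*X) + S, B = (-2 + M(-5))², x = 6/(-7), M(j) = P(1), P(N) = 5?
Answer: 93740/7 ≈ 13391.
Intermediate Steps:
M(j) = 5
x = -6/7 (x = 6*(-⅐) = -6/7 ≈ -0.85714)
B = 9 (B = (-2 + 5)² = 3² = 9)
a(X) = -11 + X² - 6*X/7 (a(X) = -4 + ((X² - 6*X/7) - 7) = -4 + (-7 + X² - 6*X/7) = -11 + X² - 6*X/7)
215*a(B) = 215*(-11 + 9² - 6/7*9) = 215*(-11 + 81 - 54/7) = 215*(436/7) = 93740/7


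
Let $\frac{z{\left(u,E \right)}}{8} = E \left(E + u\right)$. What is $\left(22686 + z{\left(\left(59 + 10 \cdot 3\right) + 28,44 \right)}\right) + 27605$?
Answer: $106963$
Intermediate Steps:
$z{\left(u,E \right)} = 8 E \left(E + u\right)$
$\left(22686 + z{\left(\left(59 + 10 \cdot 3\right) + 28,44 \right)}\right) + 27605 = \left(22686 + 8 \cdot 44 \left(44 + \left(\left(59 + 10 \cdot 3\right) + 28\right)\right)\right) + 27605 = \left(22686 + 8 \cdot 44 \left(44 + \left(\left(59 + 30\right) + 28\right)\right)\right) + 27605 = \left(22686 + 8 \cdot 44 \left(44 + \left(89 + 28\right)\right)\right) + 27605 = \left(22686 + 8 \cdot 44 \left(44 + 117\right)\right) + 27605 = \left(22686 + 8 \cdot 44 \cdot 161\right) + 27605 = \left(22686 + 56672\right) + 27605 = 79358 + 27605 = 106963$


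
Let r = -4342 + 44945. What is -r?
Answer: -40603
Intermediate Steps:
r = 40603
-r = -1*40603 = -40603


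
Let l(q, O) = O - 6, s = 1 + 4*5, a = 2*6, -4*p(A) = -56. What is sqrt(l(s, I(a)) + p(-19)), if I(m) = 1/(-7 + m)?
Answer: sqrt(205)/5 ≈ 2.8636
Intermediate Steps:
p(A) = 14 (p(A) = -1/4*(-56) = 14)
a = 12
s = 21 (s = 1 + 20 = 21)
l(q, O) = -6 + O
sqrt(l(s, I(a)) + p(-19)) = sqrt((-6 + 1/(-7 + 12)) + 14) = sqrt((-6 + 1/5) + 14) = sqrt(-29/5 + 14) = sqrt(41/5) = sqrt(205)/5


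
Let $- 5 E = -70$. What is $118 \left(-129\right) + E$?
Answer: $-15208$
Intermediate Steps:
$E = 14$ ($E = \left(- \frac{1}{5}\right) \left(-70\right) = 14$)
$118 \left(-129\right) + E = 118 \left(-129\right) + 14 = -15222 + 14 = -15208$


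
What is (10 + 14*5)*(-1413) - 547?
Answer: -113587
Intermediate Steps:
(10 + 14*5)*(-1413) - 547 = (10 + 70)*(-1413) - 547 = 80*(-1413) - 547 = -113040 - 547 = -113587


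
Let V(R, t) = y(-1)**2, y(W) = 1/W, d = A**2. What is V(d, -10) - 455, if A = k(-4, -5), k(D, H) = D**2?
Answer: -454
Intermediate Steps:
A = 16 (A = (-4)**2 = 16)
d = 256 (d = 16**2 = 256)
y(W) = 1/W
V(R, t) = 1 (V(R, t) = (1/(-1))**2 = (-1)**2 = 1)
V(d, -10) - 455 = 1 - 455 = -454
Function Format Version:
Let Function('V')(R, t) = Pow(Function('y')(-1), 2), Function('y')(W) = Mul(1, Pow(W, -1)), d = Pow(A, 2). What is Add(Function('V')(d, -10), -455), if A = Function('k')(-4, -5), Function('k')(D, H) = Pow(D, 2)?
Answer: -454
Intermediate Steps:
A = 16 (A = Pow(-4, 2) = 16)
d = 256 (d = Pow(16, 2) = 256)
Function('y')(W) = Pow(W, -1)
Function('V')(R, t) = 1 (Function('V')(R, t) = Pow(Pow(-1, -1), 2) = Pow(-1, 2) = 1)
Add(Function('V')(d, -10), -455) = Add(1, -455) = -454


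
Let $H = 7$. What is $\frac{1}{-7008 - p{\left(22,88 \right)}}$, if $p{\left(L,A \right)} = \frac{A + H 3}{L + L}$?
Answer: $- \frac{44}{308461} \approx -0.00014264$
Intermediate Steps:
$p{\left(L,A \right)} = \frac{21 + A}{2 L}$ ($p{\left(L,A \right)} = \frac{A + 7 \cdot 3}{L + L} = \frac{A + 21}{2 L} = \left(21 + A\right) \frac{1}{2 L} = \frac{21 + A}{2 L}$)
$\frac{1}{-7008 - p{\left(22,88 \right)}} = \frac{1}{-7008 - \frac{21 + 88}{2 \cdot 22}} = \frac{1}{-7008 - \frac{1}{2} \cdot \frac{1}{22} \cdot 109} = \frac{1}{-7008 - \frac{109}{44}} = \frac{1}{- \frac{308461}{44}} = - \frac{44}{308461}$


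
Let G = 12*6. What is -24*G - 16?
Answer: -1744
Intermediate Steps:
G = 72
-24*G - 16 = -24*72 - 16 = -1728 - 16 = -1744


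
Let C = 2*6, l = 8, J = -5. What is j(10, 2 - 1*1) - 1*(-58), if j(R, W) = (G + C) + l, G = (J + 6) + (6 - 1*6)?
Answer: 79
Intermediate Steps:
G = 1 (G = (-5 + 6) + (6 - 1*6) = 1 + (6 - 6) = 1 + 0 = 1)
C = 12
j(R, W) = 21 (j(R, W) = (1 + 12) + 8 = 13 + 8 = 21)
j(10, 2 - 1*1) - 1*(-58) = 21 - 1*(-58) = 21 + 58 = 79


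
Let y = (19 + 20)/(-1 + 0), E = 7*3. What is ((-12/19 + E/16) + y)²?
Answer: 135699201/92416 ≈ 1468.4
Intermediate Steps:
E = 21
y = -39 (y = 39/(-1) = 39*(-1) = -39)
((-12/19 + E/16) + y)² = ((-12/19 + 21/16) - 39)² = (207/304 - 39)² = (-11649/304)² = 135699201/92416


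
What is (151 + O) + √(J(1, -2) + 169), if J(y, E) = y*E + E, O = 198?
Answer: 349 + √165 ≈ 361.85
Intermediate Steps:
J(y, E) = E + E*y (J(y, E) = E*y + E = E + E*y)
(151 + O) + √(J(1, -2) + 169) = (151 + 198) + √(-2*(1 + 1) + 169) = 349 + √(-2*2 + 169) = 349 + √(-4 + 169) = 349 + √165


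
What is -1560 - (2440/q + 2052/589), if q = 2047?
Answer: -99289636/63457 ≈ -1564.7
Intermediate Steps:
-1560 - (2440/q + 2052/589) = -1560 - (2440/2047 + 2052/589) = -1560 - (2440*(1/2047) + 2052*(1/589)) = -1560 - (2440/2047 + 108/31) = -1560 - 1*296716/63457 = -1560 - 296716/63457 = -99289636/63457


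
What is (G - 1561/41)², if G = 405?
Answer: 226321936/1681 ≈ 1.3464e+5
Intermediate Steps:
(G - 1561/41)² = (405 - 1561/41)² = (15044/41)² = 226321936/1681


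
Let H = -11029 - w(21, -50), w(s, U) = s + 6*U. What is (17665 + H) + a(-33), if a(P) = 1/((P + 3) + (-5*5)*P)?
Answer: 5497426/795 ≈ 6915.0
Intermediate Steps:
a(P) = 1/(3 - 24*P) (a(P) = 1/((3 + P) - 25*P) = 1/(3 - 24*P))
H = -10750 (H = -11029 - (21 + 6*(-50)) = -11029 - (21 - 300) = -11029 - 1*(-279) = -11029 + 279 = -10750)
(17665 + H) + a(-33) = (17665 - 10750) - 1/(-3 + 24*(-33)) = 6915 - 1/(-3 - 792) = 6915 - 1/(-795) = 6915 - 1*(-1/795) = 6915 + 1/795 = 5497426/795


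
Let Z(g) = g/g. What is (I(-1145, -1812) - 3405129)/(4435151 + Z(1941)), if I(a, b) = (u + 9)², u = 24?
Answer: -141835/184798 ≈ -0.76751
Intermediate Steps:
Z(g) = 1
I(a, b) = 1089 (I(a, b) = (24 + 9)² = 33² = 1089)
(I(-1145, -1812) - 3405129)/(4435151 + Z(1941)) = (1089 - 3405129)/(4435151 + 1) = -3404040/4435152 = -3404040*1/4435152 = -141835/184798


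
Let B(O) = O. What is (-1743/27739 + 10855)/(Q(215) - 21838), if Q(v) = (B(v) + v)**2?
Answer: 150552551/2261588409 ≈ 0.066569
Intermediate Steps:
Q(v) = 4*v**2 (Q(v) = (v + v)**2 = (2*v)**2 = 4*v**2)
(-1743/27739 + 10855)/(Q(215) - 21838) = (-1743/27739 + 10855)/(4*215**2 - 21838) = (-1743*1/27739 + 10855)/(4*46225 - 21838) = (-1743/27739 + 10855)/(184900 - 21838) = (301105102/27739)/163062 = (301105102/27739)*(1/163062) = 150552551/2261588409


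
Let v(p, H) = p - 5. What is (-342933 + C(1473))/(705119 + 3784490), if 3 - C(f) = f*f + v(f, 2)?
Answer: -2514127/4489609 ≈ -0.55999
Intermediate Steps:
v(p, H) = -5 + p
C(f) = 8 - f - f² (C(f) = 3 - (f*f + (-5 + f)) = 3 - (f² + (-5 + f)) = 3 - (-5 + f + f²) = 3 + (5 - f - f²) = 8 - f - f²)
(-342933 + C(1473))/(705119 + 3784490) = (-342933 + (8 - 1*1473 - 1*1473²))/(705119 + 3784490) = (-342933 + (8 - 1473 - 1*2169729))/4489609 = (-342933 + (8 - 1473 - 2169729))*(1/4489609) = (-342933 - 2171194)*(1/4489609) = -2514127*1/4489609 = -2514127/4489609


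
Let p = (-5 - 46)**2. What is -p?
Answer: -2601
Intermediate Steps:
p = 2601 (p = (-51)**2 = 2601)
-p = -1*2601 = -2601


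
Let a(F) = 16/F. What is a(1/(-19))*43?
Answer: -13072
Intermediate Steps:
a(1/(-19))*43 = (16/(1/(-19)))*43 = (16/(-1/19))*43 = (16*(-19))*43 = -304*43 = -13072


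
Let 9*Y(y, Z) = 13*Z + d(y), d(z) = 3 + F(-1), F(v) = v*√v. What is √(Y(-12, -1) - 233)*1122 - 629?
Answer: -629 + 374*√(-2107 - I) ≈ -624.93 - 17167.0*I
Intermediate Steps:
F(v) = v^(3/2)
d(z) = 3 - I (d(z) = 3 + (-1)^(3/2) = 3 - I)
Y(y, Z) = ⅓ - I/9 + 13*Z/9 (Y(y, Z) = (13*Z + (3 - I))/9 = (3 - I + 13*Z)/9 = ⅓ - I/9 + 13*Z/9)
√(Y(-12, -1) - 233)*1122 - 629 = √((⅓ - I/9 + (13/9)*(-1)) - 233)*1122 - 629 = √((⅓ - I/9 - 13/9) - 233)*1122 - 629 = √((-10/9 - I/9) - 233)*1122 - 629 = √(-2107/9 - I/9)*1122 - 629 = 1122*√(-2107/9 - I/9) - 629 = -629 + 1122*√(-2107/9 - I/9)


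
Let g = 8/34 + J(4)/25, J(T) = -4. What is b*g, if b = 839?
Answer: 26848/425 ≈ 63.172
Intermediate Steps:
g = 32/425 (g = 8/34 - 4/25 = 8*(1/34) - 4*1/25 = 4/17 - 4/25 = 32/425 ≈ 0.075294)
b*g = 839*(32/425) = 26848/425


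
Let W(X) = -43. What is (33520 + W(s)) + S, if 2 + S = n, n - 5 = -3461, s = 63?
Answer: 30019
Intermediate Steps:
n = -3456 (n = 5 - 3461 = -3456)
S = -3458 (S = -2 - 3456 = -3458)
(33520 + W(s)) + S = (33520 - 43) - 3458 = 33477 - 3458 = 30019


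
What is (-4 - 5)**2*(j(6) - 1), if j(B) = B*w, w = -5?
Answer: -2511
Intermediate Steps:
j(B) = -5*B (j(B) = B*(-5) = -5*B)
(-4 - 5)**2*(j(6) - 1) = (-4 - 5)**2*(-5*6 - 1) = (-9)**2*(-30 - 1) = 81*(-31) = -2511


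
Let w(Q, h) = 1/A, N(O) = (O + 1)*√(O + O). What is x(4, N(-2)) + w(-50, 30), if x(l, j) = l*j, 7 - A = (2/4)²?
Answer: 4/27 - 8*I ≈ 0.14815 - 8.0*I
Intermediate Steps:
A = 27/4 (A = 7 - (2/4)² = 7 - (2*(¼))² = 7 - (½)² = 7 - 1*¼ = 7 - ¼ = 27/4 ≈ 6.7500)
N(O) = √2*√O*(1 + O) (N(O) = (1 + O)*√(2*O) = (1 + O)*(√2*√O) = √2*√O*(1 + O))
w(Q, h) = 4/27 (w(Q, h) = 1/(27/4) = 4/27)
x(l, j) = j*l
x(4, N(-2)) + w(-50, 30) = (√2*√(-2)*(1 - 2))*4 + 4/27 = (√2*(I*√2)*(-1))*4 + 4/27 = -2*I*4 + 4/27 = -8*I + 4/27 = 4/27 - 8*I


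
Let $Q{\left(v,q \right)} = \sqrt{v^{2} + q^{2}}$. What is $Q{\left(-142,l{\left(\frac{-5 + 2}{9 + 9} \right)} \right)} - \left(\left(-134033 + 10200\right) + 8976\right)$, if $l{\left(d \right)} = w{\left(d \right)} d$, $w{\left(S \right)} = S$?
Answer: $114857 + \frac{\sqrt{26132545}}{36} \approx 1.15 \cdot 10^{5}$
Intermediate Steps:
$l{\left(d \right)} = d^{2}$ ($l{\left(d \right)} = d d = d^{2}$)
$Q{\left(v,q \right)} = \sqrt{q^{2} + v^{2}}$
$Q{\left(-142,l{\left(\frac{-5 + 2}{9 + 9} \right)} \right)} - \left(\left(-134033 + 10200\right) + 8976\right) = \sqrt{\left(\left(\frac{-5 + 2}{9 + 9}\right)^{2}\right)^{2} + \left(-142\right)^{2}} - \left(\left(-134033 + 10200\right) + 8976\right) = \sqrt{\left(\left(- \frac{3}{18}\right)^{2}\right)^{2} + 20164} - \left(-123833 + 8976\right) = \sqrt{\left(\left(\left(-3\right) \frac{1}{18}\right)^{2}\right)^{2} + 20164} - -114857 = \sqrt{\left(\left(- \frac{1}{6}\right)^{2}\right)^{2} + 20164} + 114857 = \sqrt{\left(\frac{1}{36}\right)^{2} + 20164} + 114857 = \sqrt{\frac{1}{1296} + 20164} + 114857 = \sqrt{\frac{26132545}{1296}} + 114857 = \frac{\sqrt{26132545}}{36} + 114857 = 114857 + \frac{\sqrt{26132545}}{36}$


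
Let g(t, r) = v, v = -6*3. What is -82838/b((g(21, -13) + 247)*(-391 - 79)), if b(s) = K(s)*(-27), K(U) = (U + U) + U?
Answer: -41419/4359015 ≈ -0.0095019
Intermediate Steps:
K(U) = 3*U (K(U) = 2*U + U = 3*U)
v = -18
g(t, r) = -18
b(s) = -81*s (b(s) = (3*s)*(-27) = -81*s)
-82838/b((g(21, -13) + 247)*(-391 - 79)) = -82838*(-1/(81*(-391 - 79)*(-18 + 247))) = -82838/((-18549*(-470))) = -82838/((-81*(-107630))) = -82838/8718030 = -82838*1/8718030 = -41419/4359015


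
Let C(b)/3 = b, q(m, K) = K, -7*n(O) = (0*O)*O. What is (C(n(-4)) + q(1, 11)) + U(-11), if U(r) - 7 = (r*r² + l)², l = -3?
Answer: 1779574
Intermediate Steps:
n(O) = 0 (n(O) = -0*O*O/7 = -0*O = -⅐*0 = 0)
C(b) = 3*b
U(r) = 7 + (-3 + r³)² (U(r) = 7 + (r*r² - 3)² = 7 + (r³ - 3)² = 7 + (-3 + r³)²)
(C(n(-4)) + q(1, 11)) + U(-11) = (3*0 + 11) + (7 + (-3 + (-11)³)²) = (0 + 11) + (7 + (-3 - 1331)²) = 11 + (7 + (-1334)²) = 11 + (7 + 1779556) = 11 + 1779563 = 1779574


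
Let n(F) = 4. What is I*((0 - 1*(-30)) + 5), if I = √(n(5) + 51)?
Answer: 35*√55 ≈ 259.57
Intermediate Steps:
I = √55 (I = √(4 + 51) = √55 ≈ 7.4162)
I*((0 - 1*(-30)) + 5) = √55*((0 - 1*(-30)) + 5) = √55*((0 + 30) + 5) = √55*(30 + 5) = √55*35 = 35*√55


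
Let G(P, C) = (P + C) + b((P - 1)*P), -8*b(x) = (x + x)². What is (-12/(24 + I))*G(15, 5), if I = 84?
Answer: 22030/9 ≈ 2447.8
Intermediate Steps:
b(x) = -x²/2 (b(x) = -(x + x)²/8 = -4*x²/8 = -x²/2)
G(P, C) = C + P - P²*(-1 + P)²/2 (G(P, C) = (P + C) - P²*(P - 1)²/2 = (C + P) - P²*(-1 + P)²/2 = C + P - P²*(-1 + P)²/2)
(-12/(24 + I))*G(15, 5) = (-12/(24 + 84))*(5 + 15 - ½*15²*(-1 + 15)²) = (-12/108)*(5 + 15 - ½*225*14²) = (-12*1/108)*(5 + 15 - ½*225*196) = -(5 + 15 - 22050)/9 = -⅑*(-22030) = 22030/9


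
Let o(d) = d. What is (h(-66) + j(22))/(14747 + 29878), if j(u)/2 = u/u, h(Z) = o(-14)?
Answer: -4/14875 ≈ -0.00026891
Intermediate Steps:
h(Z) = -14
j(u) = 2 (j(u) = 2*(u/u) = 2*1 = 2)
(h(-66) + j(22))/(14747 + 29878) = (-14 + 2)/(14747 + 29878) = -12/44625 = -12*1/44625 = -4/14875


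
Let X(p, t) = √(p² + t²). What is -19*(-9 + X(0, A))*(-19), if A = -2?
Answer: -2527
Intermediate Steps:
-19*(-9 + X(0, A))*(-19) = -19*(-9 + √(0² + (-2)²))*(-19) = -19*(-9 + √(0 + 4))*(-19) = -19*(-9 + √4)*(-19) = -19*(-9 + 2)*(-19) = -19*(-7)*(-19) = 133*(-19) = -2527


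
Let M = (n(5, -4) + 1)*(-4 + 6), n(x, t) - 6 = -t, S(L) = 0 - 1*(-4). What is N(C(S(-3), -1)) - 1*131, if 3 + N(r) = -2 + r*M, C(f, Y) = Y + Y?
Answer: -180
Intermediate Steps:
S(L) = 4 (S(L) = 0 + 4 = 4)
n(x, t) = 6 - t
C(f, Y) = 2*Y
M = 22 (M = ((6 - 1*(-4)) + 1)*(-4 + 6) = ((6 + 4) + 1)*2 = (10 + 1)*2 = 11*2 = 22)
N(r) = -5 + 22*r (N(r) = -3 + (-2 + r*22) = -3 + (-2 + 22*r) = -5 + 22*r)
N(C(S(-3), -1)) - 1*131 = (-5 + 22*(2*(-1))) - 1*131 = (-5 + 22*(-2)) - 131 = (-5 - 44) - 131 = -49 - 131 = -180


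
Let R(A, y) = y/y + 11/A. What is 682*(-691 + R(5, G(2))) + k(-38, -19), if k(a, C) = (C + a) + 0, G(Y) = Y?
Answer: -2345683/5 ≈ -4.6914e+5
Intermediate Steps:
k(a, C) = C + a
R(A, y) = 1 + 11/A
682*(-691 + R(5, G(2))) + k(-38, -19) = 682*(-691 + (11 + 5)/5) + (-19 - 38) = 682*(-691 + (⅕)*16) - 57 = 682*(-691 + 16/5) - 57 = 682*(-3439/5) - 57 = -2345398/5 - 57 = -2345683/5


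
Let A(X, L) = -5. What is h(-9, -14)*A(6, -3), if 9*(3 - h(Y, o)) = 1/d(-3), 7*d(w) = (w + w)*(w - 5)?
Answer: -6445/432 ≈ -14.919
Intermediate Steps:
d(w) = 2*w*(-5 + w)/7 (d(w) = ((w + w)*(w - 5))/7 = ((2*w)*(-5 + w))/7 = (2*w*(-5 + w))/7 = 2*w*(-5 + w)/7)
h(Y, o) = 1289/432 (h(Y, o) = 3 - (-7/(6*(-5 - 3)))/9 = 3 - 1/(9*((2/7)*(-3)*(-8))) = 3 - 1/(9*48/7) = 3 - 1/9*7/48 = 3 - 7/432 = 1289/432)
h(-9, -14)*A(6, -3) = (1289/432)*(-5) = -6445/432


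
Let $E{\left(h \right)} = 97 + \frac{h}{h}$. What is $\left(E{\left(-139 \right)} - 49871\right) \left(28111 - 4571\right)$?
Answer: $-1171656420$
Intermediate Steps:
$E{\left(h \right)} = 98$ ($E{\left(h \right)} = 97 + 1 = 98$)
$\left(E{\left(-139 \right)} - 49871\right) \left(28111 - 4571\right) = \left(98 - 49871\right) \left(28111 - 4571\right) = \left(-49773\right) 23540 = -1171656420$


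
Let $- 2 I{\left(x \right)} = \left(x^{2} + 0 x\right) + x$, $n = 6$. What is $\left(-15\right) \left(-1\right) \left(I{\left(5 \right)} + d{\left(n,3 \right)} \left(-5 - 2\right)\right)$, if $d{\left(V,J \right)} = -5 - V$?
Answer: $930$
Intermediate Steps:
$I{\left(x \right)} = - \frac{x}{2} - \frac{x^{2}}{2}$ ($I{\left(x \right)} = - \frac{\left(x^{2} + 0 x\right) + x}{2} = - \frac{\left(x^{2} + 0\right) + x}{2} = - \frac{x^{2} + x}{2} = - \frac{x + x^{2}}{2} = - \frac{x}{2} - \frac{x^{2}}{2}$)
$\left(-15\right) \left(-1\right) \left(I{\left(5 \right)} + d{\left(n,3 \right)} \left(-5 - 2\right)\right) = \left(-15\right) \left(-1\right) \left(\left(- \frac{1}{2}\right) 5 \left(1 + 5\right) + \left(-5 - 6\right) \left(-5 - 2\right)\right) = 15 \left(\left(- \frac{1}{2}\right) 5 \cdot 6 + \left(-5 - 6\right) \left(-7\right)\right) = 15 \left(-15 - -77\right) = 15 \left(-15 + 77\right) = 15 \cdot 62 = 930$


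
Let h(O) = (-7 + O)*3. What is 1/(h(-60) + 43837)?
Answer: 1/43636 ≈ 2.2917e-5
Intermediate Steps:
h(O) = -21 + 3*O
1/(h(-60) + 43837) = 1/((-21 + 3*(-60)) + 43837) = 1/((-21 - 180) + 43837) = 1/(-201 + 43837) = 1/43636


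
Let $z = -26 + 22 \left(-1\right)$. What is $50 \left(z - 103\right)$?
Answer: $-7550$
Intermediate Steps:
$z = -48$ ($z = -26 - 22 = -48$)
$50 \left(z - 103\right) = 50 \left(-48 - 103\right) = 50 \left(-151\right) = -7550$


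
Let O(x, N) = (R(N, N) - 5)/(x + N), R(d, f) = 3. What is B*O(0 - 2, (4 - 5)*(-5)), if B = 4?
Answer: -8/3 ≈ -2.6667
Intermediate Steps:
O(x, N) = -2/(N + x) (O(x, N) = (3 - 5)/(x + N) = -2/(N + x))
B*O(0 - 2, (4 - 5)*(-5)) = 4*(-2/((4 - 5)*(-5) + (0 - 2))) = 4*(-2/(-1*(-5) - 2)) = 4*(-2/(5 - 2)) = 4*(-2/3) = 4*(-2*⅓) = 4*(-⅔) = -8/3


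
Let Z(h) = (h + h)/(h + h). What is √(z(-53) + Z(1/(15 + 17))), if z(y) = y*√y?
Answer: √(1 - 53*I*√53) ≈ 13.908 - 13.872*I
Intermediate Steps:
z(y) = y^(3/2)
Z(h) = 1 (Z(h) = (2*h)/((2*h)) = (2*h)*(1/(2*h)) = 1)
√(z(-53) + Z(1/(15 + 17))) = √((-53)^(3/2) + 1) = √(-53*I*√53 + 1) = √(1 - 53*I*√53)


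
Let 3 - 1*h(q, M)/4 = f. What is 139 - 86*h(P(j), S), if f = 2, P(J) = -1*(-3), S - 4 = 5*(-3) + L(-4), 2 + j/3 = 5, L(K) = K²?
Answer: -205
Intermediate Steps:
j = 9 (j = -6 + 3*5 = -6 + 15 = 9)
S = 5 (S = 4 + (5*(-3) + (-4)²) = 4 + (-15 + 16) = 4 + 1 = 5)
P(J) = 3
h(q, M) = 4 (h(q, M) = 12 - 4*2 = 12 - 8 = 4)
139 - 86*h(P(j), S) = 139 - 86*4 = 139 - 344 = -205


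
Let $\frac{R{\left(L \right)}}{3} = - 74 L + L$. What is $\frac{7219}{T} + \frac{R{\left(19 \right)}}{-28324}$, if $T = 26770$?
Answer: $\frac{2163431}{5193380} \approx 0.41657$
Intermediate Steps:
$R{\left(L \right)} = - 219 L$ ($R{\left(L \right)} = 3 \left(- 74 L + L\right) = 3 \left(- 73 L\right) = - 219 L$)
$\frac{7219}{T} + \frac{R{\left(19 \right)}}{-28324} = \frac{7219}{26770} + \frac{\left(-219\right) 19}{-28324} = 7219 \cdot \frac{1}{26770} - - \frac{57}{388} = \frac{7219}{26770} + \frac{57}{388} = \frac{2163431}{5193380}$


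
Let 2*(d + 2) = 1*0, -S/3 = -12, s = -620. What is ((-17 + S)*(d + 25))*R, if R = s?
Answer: -270940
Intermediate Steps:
S = 36 (S = -3*(-12) = 36)
R = -620
d = -2 (d = -2 + (1*0)/2 = -2 + (½)*0 = -2 + 0 = -2)
((-17 + S)*(d + 25))*R = ((-17 + 36)*(-2 + 25))*(-620) = (19*23)*(-620) = 437*(-620) = -270940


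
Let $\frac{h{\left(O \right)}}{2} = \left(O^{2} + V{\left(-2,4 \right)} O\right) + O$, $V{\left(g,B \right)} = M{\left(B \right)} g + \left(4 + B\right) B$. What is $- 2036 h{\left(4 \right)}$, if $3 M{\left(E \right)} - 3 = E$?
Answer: $- \frac{1579936}{3} \approx -5.2665 \cdot 10^{5}$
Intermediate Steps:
$M{\left(E \right)} = 1 + \frac{E}{3}$
$V{\left(g,B \right)} = B \left(4 + B\right) + g \left(1 + \frac{B}{3}\right)$ ($V{\left(g,B \right)} = \left(1 + \frac{B}{3}\right) g + \left(4 + B\right) B = g \left(1 + \frac{B}{3}\right) + B \left(4 + B\right) = B \left(4 + B\right) + g \left(1 + \frac{B}{3}\right)$)
$h{\left(O \right)} = 2 O^{2} + \frac{170 O}{3}$ ($h{\left(O \right)} = 2 \left(\left(O^{2} + \left(-2 + 4^{2} + 4 \cdot 4 + \frac{1}{3} \cdot 4 \left(-2\right)\right) O\right) + O\right) = 2 \left(\left(O^{2} + \left(-2 + 16 + 16 - \frac{8}{3}\right) O\right) + O\right) = 2 \left(\left(O^{2} + \frac{82 O}{3}\right) + O\right) = 2 \left(O^{2} + \frac{85 O}{3}\right) = 2 O^{2} + \frac{170 O}{3}$)
$- 2036 h{\left(4 \right)} = - 2036 \cdot \frac{2}{3} \cdot 4 \left(85 + 3 \cdot 4\right) = - 2036 \cdot \frac{2}{3} \cdot 4 \left(85 + 12\right) = - 2036 \cdot \frac{2}{3} \cdot 4 \cdot 97 = \left(-2036\right) \frac{776}{3} = - \frac{1579936}{3}$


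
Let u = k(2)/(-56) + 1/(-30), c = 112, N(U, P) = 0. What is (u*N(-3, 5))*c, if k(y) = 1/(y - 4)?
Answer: 0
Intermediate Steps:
k(y) = 1/(-4 + y)
u = -41/1680 (u = 1/((-4 + 2)*(-56)) + 1/(-30) = -1/56/(-2) + 1*(-1/30) = -½*(-1/56) - 1/30 = 1/112 - 1/30 = -41/1680 ≈ -0.024405)
(u*N(-3, 5))*c = -41/1680*0*112 = 0*112 = 0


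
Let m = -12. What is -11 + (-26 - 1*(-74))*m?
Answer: -587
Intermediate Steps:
-11 + (-26 - 1*(-74))*m = -11 + (-26 - 1*(-74))*(-12) = -11 + (-26 + 74)*(-12) = -11 + 48*(-12) = -11 - 576 = -587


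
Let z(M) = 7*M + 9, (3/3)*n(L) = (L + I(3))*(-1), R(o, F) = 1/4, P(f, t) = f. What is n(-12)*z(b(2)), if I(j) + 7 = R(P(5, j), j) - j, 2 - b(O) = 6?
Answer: -1653/4 ≈ -413.25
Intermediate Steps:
R(o, F) = ¼
b(O) = -4 (b(O) = 2 - 1*6 = 2 - 6 = -4)
I(j) = -27/4 - j (I(j) = -7 + (¼ - j) = -27/4 - j)
n(L) = 39/4 - L (n(L) = (L + (-27/4 - 1*3))*(-1) = (L + (-27/4 - 3))*(-1) = (L - 39/4)*(-1) = (-39/4 + L)*(-1) = 39/4 - L)
z(M) = 9 + 7*M
n(-12)*z(b(2)) = (39/4 - 1*(-12))*(9 + 7*(-4)) = (39/4 + 12)*(9 - 28) = (87/4)*(-19) = -1653/4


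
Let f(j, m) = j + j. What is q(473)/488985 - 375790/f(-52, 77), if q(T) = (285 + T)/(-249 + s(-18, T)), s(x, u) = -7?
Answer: 2940090765473/813671040 ≈ 3613.4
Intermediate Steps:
q(T) = -285/256 - T/256 (q(T) = (285 + T)/(-249 - 7) = (285 + T)/(-256) = (285 + T)*(-1/256) = -285/256 - T/256)
f(j, m) = 2*j
q(473)/488985 - 375790/f(-52, 77) = (-285/256 - 1/256*473)/488985 - 375790/(2*(-52)) = (-285/256 - 473/256)*(1/488985) - 375790/(-104) = -379/128*1/488985 - 375790*(-1/104) = -379/62590080 + 187895/52 = 2940090765473/813671040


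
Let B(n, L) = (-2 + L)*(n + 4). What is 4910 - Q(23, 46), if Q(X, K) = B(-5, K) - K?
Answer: 5000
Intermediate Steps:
B(n, L) = (-2 + L)*(4 + n)
Q(X, K) = 2 - 2*K (Q(X, K) = (-8 - 2*(-5) + 4*K + K*(-5)) - K = (-8 + 10 + 4*K - 5*K) - K = (2 - K) - K = 2 - 2*K)
4910 - Q(23, 46) = 4910 - (2 - 2*46) = 4910 - (2 - 92) = 4910 - 1*(-90) = 4910 + 90 = 5000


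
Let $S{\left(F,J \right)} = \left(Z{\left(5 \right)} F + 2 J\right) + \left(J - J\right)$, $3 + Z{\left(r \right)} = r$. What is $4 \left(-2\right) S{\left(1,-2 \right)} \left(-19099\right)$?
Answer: $-305584$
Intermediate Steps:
$Z{\left(r \right)} = -3 + r$
$S{\left(F,J \right)} = 2 F + 2 J$ ($S{\left(F,J \right)} = \left(\left(-3 + 5\right) F + 2 J\right) + \left(J - J\right) = \left(2 F + 2 J\right) + 0 = 2 F + 2 J$)
$4 \left(-2\right) S{\left(1,-2 \right)} \left(-19099\right) = 4 \left(-2\right) \left(2 \cdot 1 + 2 \left(-2\right)\right) \left(-19099\right) = - 8 \left(2 - 4\right) \left(-19099\right) = \left(-8\right) \left(-2\right) \left(-19099\right) = 16 \left(-19099\right) = -305584$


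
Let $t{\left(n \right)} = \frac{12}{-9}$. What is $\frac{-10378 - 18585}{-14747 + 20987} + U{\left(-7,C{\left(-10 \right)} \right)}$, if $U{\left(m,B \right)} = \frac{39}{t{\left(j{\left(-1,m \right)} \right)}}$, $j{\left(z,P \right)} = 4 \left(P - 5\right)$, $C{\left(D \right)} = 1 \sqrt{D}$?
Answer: $- \frac{211483}{6240} \approx -33.891$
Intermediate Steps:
$C{\left(D \right)} = \sqrt{D}$
$j{\left(z,P \right)} = -20 + 4 P$ ($j{\left(z,P \right)} = 4 \left(-5 + P\right) = -20 + 4 P$)
$t{\left(n \right)} = - \frac{4}{3}$ ($t{\left(n \right)} = 12 \left(- \frac{1}{9}\right) = - \frac{4}{3}$)
$U{\left(m,B \right)} = - \frac{117}{4}$ ($U{\left(m,B \right)} = \frac{39}{- \frac{4}{3}} = 39 \left(- \frac{3}{4}\right) = - \frac{117}{4}$)
$\frac{-10378 - 18585}{-14747 + 20987} + U{\left(-7,C{\left(-10 \right)} \right)} = \frac{-10378 - 18585}{-14747 + 20987} - \frac{117}{4} = - \frac{28963}{6240} - \frac{117}{4} = - \frac{211483}{6240}$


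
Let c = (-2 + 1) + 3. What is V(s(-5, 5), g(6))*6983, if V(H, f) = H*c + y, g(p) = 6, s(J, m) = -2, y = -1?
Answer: -34915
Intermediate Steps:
c = 2 (c = -1 + 3 = 2)
V(H, f) = -1 + 2*H (V(H, f) = H*2 - 1 = 2*H - 1 = -1 + 2*H)
V(s(-5, 5), g(6))*6983 = (-1 + 2*(-2))*6983 = (-1 - 4)*6983 = -5*6983 = -34915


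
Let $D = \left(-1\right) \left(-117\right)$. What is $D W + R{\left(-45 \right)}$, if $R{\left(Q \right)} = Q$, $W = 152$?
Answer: $17739$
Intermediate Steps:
$D = 117$
$D W + R{\left(-45 \right)} = 117 \cdot 152 - 45 = 17784 - 45 = 17739$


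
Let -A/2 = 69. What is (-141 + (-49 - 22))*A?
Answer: 29256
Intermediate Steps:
A = -138 (A = -2*69 = -138)
(-141 + (-49 - 22))*A = (-141 + (-49 - 22))*(-138) = (-141 - 71)*(-138) = -212*(-138) = 29256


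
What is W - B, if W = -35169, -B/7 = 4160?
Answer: -6049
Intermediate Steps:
B = -29120 (B = -7*4160 = -29120)
W - B = -35169 - 1*(-29120) = -35169 + 29120 = -6049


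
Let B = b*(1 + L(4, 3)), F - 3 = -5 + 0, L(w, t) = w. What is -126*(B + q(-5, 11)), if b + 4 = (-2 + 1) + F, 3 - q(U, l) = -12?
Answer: 2520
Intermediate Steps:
q(U, l) = 15 (q(U, l) = 3 - 1*(-12) = 3 + 12 = 15)
F = -2 (F = 3 + (-5 + 0) = 3 - 5 = -2)
b = -7 (b = -4 + ((-2 + 1) - 2) = -4 + (-1 - 2) = -4 - 3 = -7)
B = -35 (B = -7*(1 + 4) = -7*5 = -35)
-126*(B + q(-5, 11)) = -126*(-35 + 15) = -126*(-20) = 2520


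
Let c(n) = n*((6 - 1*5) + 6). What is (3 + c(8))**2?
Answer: 3481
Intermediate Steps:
c(n) = 7*n (c(n) = n*((6 - 5) + 6) = n*(1 + 6) = n*7 = 7*n)
(3 + c(8))**2 = (3 + 7*8)**2 = (3 + 56)**2 = 59**2 = 3481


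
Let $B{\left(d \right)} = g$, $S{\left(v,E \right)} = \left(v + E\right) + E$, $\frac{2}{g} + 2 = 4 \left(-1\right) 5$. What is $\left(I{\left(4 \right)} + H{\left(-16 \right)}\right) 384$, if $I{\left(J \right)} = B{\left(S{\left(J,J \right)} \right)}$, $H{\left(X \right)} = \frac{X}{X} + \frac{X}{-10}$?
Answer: $\frac{52992}{55} \approx 963.49$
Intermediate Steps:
$H{\left(X \right)} = 1 - \frac{X}{10}$ ($H{\left(X \right)} = 1 + X \left(- \frac{1}{10}\right) = 1 - \frac{X}{10}$)
$g = - \frac{1}{11}$ ($g = \frac{2}{-2 + 4 \left(-1\right) 5} = \frac{2}{-2 - 20} = \frac{2}{-22} = 2 \left(- \frac{1}{22}\right) = - \frac{1}{11} \approx -0.090909$)
$S{\left(v,E \right)} = v + 2 E$ ($S{\left(v,E \right)} = \left(E + v\right) + E = v + 2 E$)
$B{\left(d \right)} = - \frac{1}{11}$
$I{\left(J \right)} = - \frac{1}{11}$
$\left(I{\left(4 \right)} + H{\left(-16 \right)}\right) 384 = \left(- \frac{1}{11} + \left(1 - - \frac{8}{5}\right)\right) 384 = \left(- \frac{1}{11} + \left(1 + \frac{8}{5}\right)\right) 384 = \left(- \frac{1}{11} + \frac{13}{5}\right) 384 = \frac{138}{55} \cdot 384 = \frac{52992}{55}$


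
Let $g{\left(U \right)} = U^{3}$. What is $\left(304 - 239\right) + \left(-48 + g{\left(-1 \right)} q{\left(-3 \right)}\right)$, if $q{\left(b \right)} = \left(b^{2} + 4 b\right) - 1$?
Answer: $21$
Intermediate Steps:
$q{\left(b \right)} = -1 + b^{2} + 4 b$
$\left(304 - 239\right) + \left(-48 + g{\left(-1 \right)} q{\left(-3 \right)}\right) = \left(304 - 239\right) - \left(48 - \left(-1\right)^{3} \left(-1 + \left(-3\right)^{2} + 4 \left(-3\right)\right)\right) = 65 - 44 = 21$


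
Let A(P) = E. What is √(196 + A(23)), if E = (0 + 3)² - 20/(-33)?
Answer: √223905/33 ≈ 14.339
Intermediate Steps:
E = 317/33 (E = 3² - 20*(-1)/33 = 9 - 1*(-20/33) = 9 + 20/33 = 317/33 ≈ 9.6061)
A(P) = 317/33
√(196 + A(23)) = √(196 + 317/33) = √(6785/33) = √223905/33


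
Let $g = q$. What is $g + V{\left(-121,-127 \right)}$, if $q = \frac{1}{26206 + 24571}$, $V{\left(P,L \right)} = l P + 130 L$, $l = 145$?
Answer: $- \frac{1729210734}{50777} \approx -34055.0$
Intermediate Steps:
$V{\left(P,L \right)} = 130 L + 145 P$ ($V{\left(P,L \right)} = 145 P + 130 L = 130 L + 145 P$)
$q = \frac{1}{50777} \approx 1.9694 \cdot 10^{-5}$
$g = \frac{1}{50777} \approx 1.9694 \cdot 10^{-5}$
$g + V{\left(-121,-127 \right)} = \frac{1}{50777} + \left(130 \left(-127\right) + 145 \left(-121\right)\right) = \frac{1}{50777} - 34055 = - \frac{1729210734}{50777}$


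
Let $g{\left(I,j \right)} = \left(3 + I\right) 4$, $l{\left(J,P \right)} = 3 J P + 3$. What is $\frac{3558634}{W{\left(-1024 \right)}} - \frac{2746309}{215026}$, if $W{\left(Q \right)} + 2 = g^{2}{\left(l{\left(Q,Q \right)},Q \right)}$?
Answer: $- \frac{217411933861279369281}{17022563219479046222} \approx -12.772$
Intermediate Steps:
$l{\left(J,P \right)} = 3 + 3 J P$ ($l{\left(J,P \right)} = 3 J P + 3 = 3 + 3 J P$)
$g{\left(I,j \right)} = 12 + 4 I$
$W{\left(Q \right)} = -2 + \left(24 + 12 Q^{2}\right)^{2}$ ($W{\left(Q \right)} = -2 + \left(12 + 4 \left(3 + 3 Q Q\right)\right)^{2} = -2 + \left(12 + 4 \left(3 + 3 Q^{2}\right)\right)^{2} = -2 + \left(12 + \left(12 + 12 Q^{2}\right)\right)^{2} = -2 + \left(24 + 12 Q^{2}\right)^{2}$)
$\frac{3558634}{W{\left(-1024 \right)}} - \frac{2746309}{215026} = \frac{3558634}{-2 + 144 \left(2 + \left(-1024\right)^{2}\right)^{2}} - \frac{2746309}{215026} = \frac{3558634}{-2 + 144 \left(2 + 1048576\right)^{2}} - \frac{2746309}{215026} = \frac{3558634}{-2 + 144 \cdot 1048578^{2}} - \frac{2746309}{215026} = \frac{3558634}{-2 + 144 \cdot 1099515822084} - \frac{2746309}{215026} = \frac{3558634}{-2 + 158330278380096} - \frac{2746309}{215026} = \frac{3558634}{158330278380094} - \frac{2746309}{215026} = 3558634 \cdot \frac{1}{158330278380094} - \frac{2746309}{215026} = \frac{1779317}{79165139190047} - \frac{2746309}{215026} = - \frac{217411933861279369281}{17022563219479046222}$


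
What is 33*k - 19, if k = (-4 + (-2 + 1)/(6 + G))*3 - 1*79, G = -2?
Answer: -12187/4 ≈ -3046.8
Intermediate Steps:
k = -367/4 (k = (-4 + (-2 + 1)/(6 - 2))*3 - 1*79 = (-4 - 1/4)*3 - 79 = (-4 - 1*¼)*3 - 79 = (-4 - ¼)*3 - 79 = -17/4*3 - 79 = -51/4 - 79 = -367/4 ≈ -91.750)
33*k - 19 = 33*(-367/4) - 19 = -12111/4 - 19 = -12187/4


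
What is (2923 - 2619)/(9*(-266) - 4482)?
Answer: -76/1719 ≈ -0.044212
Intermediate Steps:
(2923 - 2619)/(9*(-266) - 4482) = 304/(-2394 - 4482) = 304/(-6876) = 304*(-1/6876) = -76/1719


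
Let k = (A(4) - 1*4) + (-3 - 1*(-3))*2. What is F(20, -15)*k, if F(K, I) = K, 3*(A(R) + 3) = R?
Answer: -340/3 ≈ -113.33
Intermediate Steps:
A(R) = -3 + R/3
k = -17/3 (k = ((-3 + (1/3)*4) - 1*4) + (-3 - 1*(-3))*2 = ((-3 + 4/3) - 4) + (-3 + 3)*2 = (-5/3 - 4) + 0*2 = -17/3 + 0 = -17/3 ≈ -5.6667)
F(20, -15)*k = 20*(-17/3) = -340/3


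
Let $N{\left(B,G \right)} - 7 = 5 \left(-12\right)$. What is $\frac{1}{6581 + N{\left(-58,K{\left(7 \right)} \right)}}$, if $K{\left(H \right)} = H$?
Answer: $\frac{1}{6528} \approx 0.00015319$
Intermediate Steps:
$N{\left(B,G \right)} = -53$ ($N{\left(B,G \right)} = 7 + 5 \left(-12\right) = 7 - 60 = -53$)
$\frac{1}{6581 + N{\left(-58,K{\left(7 \right)} \right)}} = \frac{1}{6581 - 53} = \frac{1}{6528}$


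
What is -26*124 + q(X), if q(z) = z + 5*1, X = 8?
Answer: -3211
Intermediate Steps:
q(z) = 5 + z (q(z) = z + 5 = 5 + z)
-26*124 + q(X) = -26*124 + (5 + 8) = -3224 + 13 = -3211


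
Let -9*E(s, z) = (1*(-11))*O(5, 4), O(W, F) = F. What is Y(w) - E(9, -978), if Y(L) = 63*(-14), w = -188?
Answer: -7982/9 ≈ -886.89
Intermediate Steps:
E(s, z) = 44/9 (E(s, z) = -1*(-11)*4/9 = -(-11)*4/9 = -1/9*(-44) = 44/9)
Y(L) = -882
Y(w) - E(9, -978) = -882 - 1*44/9 = -882 - 44/9 = -7982/9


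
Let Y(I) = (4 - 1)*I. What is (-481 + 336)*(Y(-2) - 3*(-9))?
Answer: -3045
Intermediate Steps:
Y(I) = 3*I
(-481 + 336)*(Y(-2) - 3*(-9)) = (-481 + 336)*(3*(-2) - 3*(-9)) = -145*(-6 + 27) = -145*21 = -3045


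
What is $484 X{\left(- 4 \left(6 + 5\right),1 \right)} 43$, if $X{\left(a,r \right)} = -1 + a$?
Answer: $-936540$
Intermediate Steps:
$484 X{\left(- 4 \left(6 + 5\right),1 \right)} 43 = 484 \left(-1 - 4 \left(6 + 5\right)\right) 43 = 484 \left(-1 - 44\right) 43 = 484 \left(-45\right) 43 = \left(-21780\right) 43 = -936540$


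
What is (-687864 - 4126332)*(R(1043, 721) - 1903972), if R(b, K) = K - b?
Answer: 9167644557624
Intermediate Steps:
(-687864 - 4126332)*(R(1043, 721) - 1903972) = (-687864 - 4126332)*((721 - 1*1043) - 1903972) = -4814196*((721 - 1043) - 1903972) = -4814196*(-322 - 1903972) = -4814196*(-1904294) = 9167644557624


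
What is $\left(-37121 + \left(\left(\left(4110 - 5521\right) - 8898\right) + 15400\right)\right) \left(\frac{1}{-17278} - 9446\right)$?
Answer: $\frac{2613775943835}{8639} \approx 3.0256 \cdot 10^{8}$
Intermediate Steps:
$\left(-37121 + \left(\left(\left(4110 - 5521\right) - 8898\right) + 15400\right)\right) \left(\frac{1}{-17278} - 9446\right) = \left(-37121 + \left(\left(-1411 - 8898\right) + 15400\right)\right) \left(- \frac{1}{17278} - 9446\right) = \left(-37121 + \left(-10309 + 15400\right)\right) \left(- \frac{163207989}{17278}\right) = \left(-37121 + 5091\right) \left(- \frac{163207989}{17278}\right) = \left(-32030\right) \left(- \frac{163207989}{17278}\right) = \frac{2613775943835}{8639}$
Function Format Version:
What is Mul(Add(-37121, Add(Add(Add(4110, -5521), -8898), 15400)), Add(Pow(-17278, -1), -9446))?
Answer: Rational(2613775943835, 8639) ≈ 3.0256e+8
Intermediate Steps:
Mul(Add(-37121, Add(Add(Add(4110, -5521), -8898), 15400)), Add(Pow(-17278, -1), -9446)) = Mul(Add(-37121, Add(Add(-1411, -8898), 15400)), Add(Rational(-1, 17278), -9446)) = Mul(Add(-37121, Add(-10309, 15400)), Rational(-163207989, 17278)) = Mul(Add(-37121, 5091), Rational(-163207989, 17278)) = Mul(-32030, Rational(-163207989, 17278)) = Rational(2613775943835, 8639)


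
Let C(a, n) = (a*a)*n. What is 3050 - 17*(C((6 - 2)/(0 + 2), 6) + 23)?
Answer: 2251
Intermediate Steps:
C(a, n) = n*a**2 (C(a, n) = a**2*n = n*a**2)
3050 - 17*(C((6 - 2)/(0 + 2), 6) + 23) = 3050 - 17*(6*((6 - 2)/(0 + 2))**2 + 23) = 3050 - 17*(6*(4/2)**2 + 23) = 3050 - 17*(6*(4*(1/2))**2 + 23) = 3050 - 17*(6*2**2 + 23) = 3050 - 17*(6*4 + 23) = 3050 - 17*(24 + 23) = 3050 - 17*47 = 3050 - 1*799 = 3050 - 799 = 2251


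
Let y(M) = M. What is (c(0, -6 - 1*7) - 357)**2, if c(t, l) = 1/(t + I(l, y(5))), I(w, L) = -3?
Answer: 1149184/9 ≈ 1.2769e+5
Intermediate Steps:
c(t, l) = 1/(-3 + t) (c(t, l) = 1/(t - 3) = 1/(-3 + t))
(c(0, -6 - 1*7) - 357)**2 = (1/(-3 + 0) - 357)**2 = (1/(-3) - 357)**2 = (-1/3 - 357)**2 = (-1072/3)**2 = 1149184/9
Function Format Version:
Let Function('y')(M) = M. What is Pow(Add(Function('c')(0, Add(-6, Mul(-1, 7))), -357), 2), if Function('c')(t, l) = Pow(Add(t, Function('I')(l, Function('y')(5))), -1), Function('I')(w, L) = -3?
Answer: Rational(1149184, 9) ≈ 1.2769e+5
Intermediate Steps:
Function('c')(t, l) = Pow(Add(-3, t), -1) (Function('c')(t, l) = Pow(Add(t, -3), -1) = Pow(Add(-3, t), -1))
Pow(Add(Function('c')(0, Add(-6, Mul(-1, 7))), -357), 2) = Pow(Add(Pow(Add(-3, 0), -1), -357), 2) = Pow(Add(Pow(-3, -1), -357), 2) = Pow(Add(Rational(-1, 3), -357), 2) = Pow(Rational(-1072, 3), 2) = Rational(1149184, 9)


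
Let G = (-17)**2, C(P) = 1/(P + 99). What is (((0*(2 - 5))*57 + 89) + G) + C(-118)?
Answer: 7181/19 ≈ 377.95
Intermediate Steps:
C(P) = 1/(99 + P)
G = 289
(((0*(2 - 5))*57 + 89) + G) + C(-118) = (((0*(2 - 5))*57 + 89) + 289) + 1/(99 - 118) = (((0*(-3))*57 + 89) + 289) + 1/(-19) = ((0*57 + 89) + 289) - 1/19 = ((0 + 89) + 289) - 1/19 = (89 + 289) - 1/19 = 378 - 1/19 = 7181/19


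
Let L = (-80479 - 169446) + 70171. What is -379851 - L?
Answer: -200097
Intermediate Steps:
L = -179754 (L = -249925 + 70171 = -179754)
-379851 - L = -379851 - 1*(-179754) = -379851 + 179754 = -200097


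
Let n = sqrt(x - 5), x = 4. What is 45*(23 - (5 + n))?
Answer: 810 - 45*I ≈ 810.0 - 45.0*I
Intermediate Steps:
n = I (n = sqrt(4 - 5) = sqrt(-1) = I ≈ 1.0*I)
45*(23 - (5 + n)) = 45*(23 - (5 + I)) = 45*(23 + (-5 - I)) = 45*(18 - I) = 810 - 45*I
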